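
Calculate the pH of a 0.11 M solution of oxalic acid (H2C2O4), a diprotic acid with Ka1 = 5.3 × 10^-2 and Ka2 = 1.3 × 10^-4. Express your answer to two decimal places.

Since Ka1 ≫ Ka2, the first ionization dominates [H+].
Ka1 = x²/(0.11 − x) = 5.3 × 10^-2
Solving the quadratic: x = (−Ka1 + √(Ka1² + 4·Ka1·C₀))/2 = 5.43 × 10^-2 M
pH = −log(5.43 × 10^-2) = 1.27

pH = 1.27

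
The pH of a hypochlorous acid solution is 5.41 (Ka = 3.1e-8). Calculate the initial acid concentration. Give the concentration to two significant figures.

C₀ = 4.9 × 10^-4 M

[H+] = 10^(-5.41) = 3.89 × 10^-6 M = x
Ka = x²/(C₀ − x) ⇒ C₀ = x + x²/Ka
C₀ = 3.89 × 10^-6 + (3.89 × 10^-6)²/(3.1 × 10^-8) = 4.92 × 10^-4 M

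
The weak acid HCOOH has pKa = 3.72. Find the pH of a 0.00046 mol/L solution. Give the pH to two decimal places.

pH = 3.67

HCOOH ⇌ HCOO- + H+
Ka = 10^(−3.72) = 1.91 × 10^-4
Ka = x²/(0.00046 − x) = 1.91 × 10^-4
The 5% rule fails; solving x² + Ka·x − Ka·C₀ = 0 exactly:
x = [−0.000191 + √(0.000191² + 3.51e-07)]/2 = 2.16 × 10^-4 M
pH = −log(2.16 × 10^-4) = 3.67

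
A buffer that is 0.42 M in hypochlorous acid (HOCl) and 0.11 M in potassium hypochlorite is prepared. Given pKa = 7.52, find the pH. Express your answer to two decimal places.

Using pH = pKa + log([base]/[acid]) with [base]/[acid] = 0.11/0.42:
pH = 7.52 + (-0.582) = 6.94

pH = 6.94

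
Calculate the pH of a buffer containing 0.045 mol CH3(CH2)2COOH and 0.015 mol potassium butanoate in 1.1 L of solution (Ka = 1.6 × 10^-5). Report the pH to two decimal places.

pH = 4.32

pKa = −log(1.6 × 10^-5) = 4.796
Henderson–Hasselbalch: pH = pKa + log([CH3(CH2)2COO-]/[CH3(CH2)2COOH]) = 4.796 + log(0.015/0.045)
pH = 4.796 + (-0.477) = 4.32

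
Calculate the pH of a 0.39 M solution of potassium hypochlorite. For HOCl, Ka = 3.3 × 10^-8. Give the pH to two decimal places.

pH = 10.54

OCl- is the conjugate base of the weak acid HOCl.
Kb = Kw/Ka = 1.0×10^-14 / 3.3 × 10^-8 = 3.03 × 10^-7
Kb = [OH-]²/(0.39 − [OH-]) = 3.03 × 10^-7
Assume [OH-] ≪ 0.39: [OH-] ≈ √(3.03 × 10^-7 × 0.39) = 3.44 × 10^-4 M
pOH = −log(3.44 × 10^-4) = 3.46; pH = 14.00 − 3.46 = 10.54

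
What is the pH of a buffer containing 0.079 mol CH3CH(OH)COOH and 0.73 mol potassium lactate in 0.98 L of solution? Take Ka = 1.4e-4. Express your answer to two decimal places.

pH = 4.82

pKa = −log(1.4 × 10^-4) = 3.854
pH = pKa + log([A⁻]/[HA]) = 3.854 + log(0.73/0.079)
pH = 3.854 + (+0.966) = 4.82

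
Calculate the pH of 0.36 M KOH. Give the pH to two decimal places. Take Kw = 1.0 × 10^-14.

pH = 13.56

KOH is a strong base; [OH-] = 0.36 M.
pOH = -log(0.36) = 0.44
pH = 14.00 - 0.44 = 13.56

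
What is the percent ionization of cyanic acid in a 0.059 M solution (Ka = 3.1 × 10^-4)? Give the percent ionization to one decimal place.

7.0%

HOCN ⇌ OCN- + H+; let x = [H+] at equilibrium.
Ka = x²/(C₀ − x); solving the quadratic gives x = 4.12 × 10^-3 M.
Fraction ionized = 4.12 × 10^-3 / 0.059 = 0.0698 → 7.0%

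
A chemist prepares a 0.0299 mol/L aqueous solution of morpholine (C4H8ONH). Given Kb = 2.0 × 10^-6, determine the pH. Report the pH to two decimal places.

C4H8ONH + H2O ⇌ C4H8ONH2+ + OH-
From the ICE table, Kb = [OH-]²/(0.0299 − [OH-]) = 2.0 × 10^-6.
Assume [OH-] ≪ 0.0299: [OH-] ≈ √(2.0 × 10^-6 × 0.0299) = 2.45 × 10^-4 M
pOH = 3.61, so pH = 14.00 − pOH = 10.39

pH = 10.39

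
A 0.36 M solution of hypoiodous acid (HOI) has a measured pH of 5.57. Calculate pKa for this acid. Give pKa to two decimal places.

pKa = 10.70

[H+] = 10^(-5.57) = 2.69 × 10^-6 M
At equilibrium [HA] = 0.36 − 2.69 × 10^-6 = 3.60 × 10^-1 M
Ka = [H+][A-]/[HA] = (2.69 × 10^-6)² / 3.60 × 10^-1 = 2.01 × 10^-11
pKa = -log(2.01 × 10^-11) = 10.70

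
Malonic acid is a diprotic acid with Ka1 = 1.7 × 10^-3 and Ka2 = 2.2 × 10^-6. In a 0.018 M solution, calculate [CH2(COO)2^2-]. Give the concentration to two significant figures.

2.2 × 10^-6 M

First ionization gives [H+] ≈ [CH2(COOH)COO-] = 4.75 × 10^-3 M.
Second step: Ka2 = [H+][CH2(COO)2^2-]/[CH2(COOH)COO-] ≈ [CH2(COO)2^2-] (since [H+] ≈ [CH2(COOH)COO-]).
So [CH2(COO)2^2-] ≈ Ka2.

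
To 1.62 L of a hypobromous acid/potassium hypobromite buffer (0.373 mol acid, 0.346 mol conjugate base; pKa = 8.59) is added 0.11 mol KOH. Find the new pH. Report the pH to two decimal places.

pH = 8.83

After neutralization: n(HOBr) = 0.263 mol, n(OBr-) = 0.456 mol.
pH = pKa + log(n_OBr-/n_HOBr) = 8.59 + log(0.456/0.263) = 8.59 + (+0.239)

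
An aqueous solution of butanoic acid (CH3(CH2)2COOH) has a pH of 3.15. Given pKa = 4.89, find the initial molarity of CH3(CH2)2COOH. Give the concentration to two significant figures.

[H+] = 10^(-3.15) = 7.08 × 10^-4 M = x
Ka = 10^(−4.89) = 1.29 × 10^-5
Ka = x²/(C₀ − x) ⇒ C₀ = x + x²/Ka
C₀ = 7.08 × 10^-4 + (7.08 × 10^-4)²/(1.29 × 10^-5) = 3.96 × 10^-2 M

C₀ = 4.0 × 10^-2 M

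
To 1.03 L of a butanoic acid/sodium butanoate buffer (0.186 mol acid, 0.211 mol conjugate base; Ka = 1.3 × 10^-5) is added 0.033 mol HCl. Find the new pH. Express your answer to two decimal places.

pH = 4.80

After neutralization: n(CH3(CH2)2COOH) = 0.219 mol, n(CH3(CH2)2COO-) = 0.178 mol.
pKa = −log(1.3 × 10^-5) = 4.886
pH = pKa + log(n_CH3(CH2)2COO-/n_CH3(CH2)2COOH) = 4.886 + log(0.178/0.219) = 4.886 + (-0.090)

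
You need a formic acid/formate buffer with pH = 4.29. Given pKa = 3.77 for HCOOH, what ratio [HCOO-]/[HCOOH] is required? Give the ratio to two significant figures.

pH = pKa + log(r) ⇒ log(r) = 4.29 − 3.77 = +0.52
r = [HCOO-]/[HCOOH] = 10^(+0.52) = 3.31

ratio = 3.3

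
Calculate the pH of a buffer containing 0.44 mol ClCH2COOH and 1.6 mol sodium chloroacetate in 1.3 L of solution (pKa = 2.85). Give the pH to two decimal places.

Henderson–Hasselbalch: pH = pKa + log([ClCH2COO-]/[ClCH2COOH]) = 2.85 + log(1.6/0.44)
pH = 2.85 + (+0.561) = 3.41

pH = 3.41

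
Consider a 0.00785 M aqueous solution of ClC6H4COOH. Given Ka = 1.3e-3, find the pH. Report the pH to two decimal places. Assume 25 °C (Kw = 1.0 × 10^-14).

ClC6H4COOH ⇌ ClC6H4COO- + H+
Ka = [H+]²/(0.00785 − [H+]) = 1.3 × 10^-3
The 5% rule fails; solving [H+]² + Ka·[H+] − Ka·C₀ = 0 exactly:
[H+] = [−0.0013 + √(0.0013² + 4.08e-05)]/2 = 2.61 × 10^-3 M
pH = −log(2.61 × 10^-3) = 2.58

pH = 2.58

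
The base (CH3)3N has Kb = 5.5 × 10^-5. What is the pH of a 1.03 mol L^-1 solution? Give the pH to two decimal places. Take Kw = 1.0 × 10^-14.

(CH3)3N + H2O ⇌ (CH3)3NH+ + OH-
Let x = [OH-] at equilibrium. Kb = x²/(1.03 − x).
Since Kb ≪ C₀, x ≈ √(Kb·C₀) = 7.53 × 10^-3 M.
(x/C₀ = 0.73% < 5%, so the approximation holds.)
pOH = −log(7.53 × 10^-3) = 2.12; pH = 14.00 − 2.12 = 11.88

pH = 11.88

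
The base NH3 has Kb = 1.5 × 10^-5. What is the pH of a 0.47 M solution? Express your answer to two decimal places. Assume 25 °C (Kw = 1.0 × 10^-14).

pH = 11.42

NH3 + H2O ⇌ NH4+ + OH-
From the ICE table, Kb = x²/(0.47 − x) = 1.5 × 10^-5.
Since Kb ≪ C₀, x ≈ √(Kb·C₀) = 2.66 × 10^-3 M.
pOH = −log(2.66 × 10^-3) = 2.58; pH = 14.00 − 2.58 = 11.42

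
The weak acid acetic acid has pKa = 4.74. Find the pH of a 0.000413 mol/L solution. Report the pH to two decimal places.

CH3COOH ⇌ CH3COO- + H+
Ka = 10^(−4.74) = 1.82 × 10^-5
Ka = [H+]²/(0.000413 − [H+]) = 1.82 × 10^-5
[H+] is not negligible relative to C₀; solve [H+]² + 1.82e-05·[H+] − 7.52e-09 = 0.
[H+] = [−1.82e-05 + √(1.82e-05² + 3.01e-08)]/2 = 7.81 × 10^-5 M
pH = −log(7.81 × 10^-5) = 4.11

pH = 4.11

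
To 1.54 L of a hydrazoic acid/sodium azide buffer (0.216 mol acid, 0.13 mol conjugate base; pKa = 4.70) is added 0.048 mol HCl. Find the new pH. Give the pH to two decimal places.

After neutralization: n(HN3) = 0.264 mol, n(N3-) = 0.082 mol.
Henderson–Hasselbalch with mole ratio 0.082/0.264: pH = 4.70 + (-0.508)

pH = 4.19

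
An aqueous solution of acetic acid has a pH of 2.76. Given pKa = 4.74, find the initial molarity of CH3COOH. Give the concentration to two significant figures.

C₀ = 1.7 × 10^-1 M

[H+] = 10^(-2.76) = 1.74 × 10^-3 M = x
Ka = 10^(−4.74) = 1.82 × 10^-5
Ka = x²/(C₀ − x) ⇒ C₀ = x + x²/Ka
C₀ = 1.74 × 10^-3 + (1.74 × 10^-3)²/(1.82 × 10^-5) = 1.68 × 10^-1 M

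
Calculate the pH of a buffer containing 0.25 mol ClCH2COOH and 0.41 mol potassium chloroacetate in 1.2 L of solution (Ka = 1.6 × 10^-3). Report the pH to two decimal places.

pH = 3.01

pKa = −log(1.6 × 10^-3) = 2.796
pH = pKa + log([A⁻]/[HA]) = 2.796 + log(0.41/0.25)
pH = 2.796 + (+0.215) = 3.01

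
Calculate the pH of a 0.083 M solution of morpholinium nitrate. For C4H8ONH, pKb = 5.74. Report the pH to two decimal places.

C4H8ONH2+ is the conjugate acid of the weak base C4H8ONH.
Kb = 10^(−5.74) = 1.82 × 10^-6
Ka = Kw/Kb = 1.0×10^-14 / 1.82 × 10^-6 = 5.49 × 10^-9
Let x = [H+] at equilibrium. Ka = x²/(0.083 − x).
Since Ka ≪ C₀, x ≈ √(Ka·C₀) = 2.13 × 10^-5 M.
pH = −log[H+] = −log(2.13 × 10^-5) = 4.67

pH = 4.67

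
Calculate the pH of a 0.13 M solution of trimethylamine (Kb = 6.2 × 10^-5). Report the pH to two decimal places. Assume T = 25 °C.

pH = 11.45

(CH3)3N + H2O ⇌ (CH3)3NH+ + OH-
Kb = x²/(0.13 − x) = 6.2 × 10^-5
Assume x ≪ 0.13: x ≈ √(6.2 × 10^-5 × 0.13) = 2.84 × 10^-3 M
pOH = 2.55, so pH = 14.00 − pOH = 11.45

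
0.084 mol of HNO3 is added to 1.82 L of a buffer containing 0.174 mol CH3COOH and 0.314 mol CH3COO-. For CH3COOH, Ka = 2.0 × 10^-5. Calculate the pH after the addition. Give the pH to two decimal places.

pH = 4.65

After neutralization: n(CH3COOH) = 0.258 mol, n(CH3COO-) = 0.23 mol.
pKa = −log(2.0 × 10^-5) = 4.699
Henderson–Hasselbalch with mole ratio 0.23/0.258: pH = 4.699 + (-0.050)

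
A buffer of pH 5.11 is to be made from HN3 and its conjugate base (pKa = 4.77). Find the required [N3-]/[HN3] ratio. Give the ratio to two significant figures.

ratio = 2.2

pH = pKa + log(r) ⇒ log(r) = 5.11 − 4.77 = +0.34
r = [N3-]/[HN3] = 10^(+0.34) = 2.19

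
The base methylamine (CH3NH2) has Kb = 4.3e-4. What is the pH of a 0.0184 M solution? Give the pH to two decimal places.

pH = 11.42

CH3NH2 + H2O ⇌ CH3NH3+ + OH-
Kb = [OH-]²/(0.0184 − [OH-]) = 4.3 × 10^-4
Here C₀/Kb ≈ 42.8, so the small-[OH-] approximation fails. Use the quadratic:
[OH-] = [−0.00043 + √(0.00043² + 3.16e-05)]/2 = 2.61 × 10^-3 M
pOH = −log(2.61 × 10^-3) = 2.58; pH = 14.00 − 2.58 = 11.42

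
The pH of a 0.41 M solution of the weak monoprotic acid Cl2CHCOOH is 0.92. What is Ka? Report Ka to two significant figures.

Ka = 5.0 × 10^-2

[H+] = 10^(-0.92) = 1.20 × 10^-1 M
At equilibrium [HA] = 0.41 − 1.20 × 10^-1 = 2.90 × 10^-1 M
Ka = [H+][A-]/[HA] = (1.20 × 10^-1)² / 2.90 × 10^-1 = 5.0 × 10^-2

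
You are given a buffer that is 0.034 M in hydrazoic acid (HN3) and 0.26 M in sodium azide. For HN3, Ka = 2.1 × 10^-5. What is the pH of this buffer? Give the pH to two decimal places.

pH = 5.56

pKa = −log(2.1 × 10^-5) = 4.678
Henderson–Hasselbalch: pH = pKa + log([N3-]/[HN3]) = 4.678 + log(0.26/0.034)
pH = 4.678 + (+0.883) = 5.56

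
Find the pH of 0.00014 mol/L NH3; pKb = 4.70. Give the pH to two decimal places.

NH3 + H2O ⇌ NH4+ + OH-
Kb = 10^(−4.70) = 2.00 × 10^-5
Kb = [OH-]²/(0.00014 − [OH-]) = 2.00 × 10^-5
The 5% rule fails; solving [OH-]² + Kb·[OH-] − Kb·C₀ = 0 exactly:
[OH-] = [−2e-05 + √(2e-05² + 1.12e-08)]/2 = 4.39 × 10^-5 M
pOH = −log(4.39 × 10^-5) = 4.36; pH = 14.00 − 4.36 = 9.64

pH = 9.64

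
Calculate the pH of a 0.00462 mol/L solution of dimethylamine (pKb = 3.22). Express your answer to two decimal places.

(CH3)2NH + H2O ⇌ (CH3)2NH2+ + OH-
Kb = 10^(−3.22) = 6.03 × 10^-4
From the ICE table, Kb = x²/(0.00462 − x) = 6.03 × 10^-4.
Here C₀/Kb ≈ 7.66, so the small-x approximation fails. Use the quadratic:
x = (−Kb + √(Kb² + 4·Kb·C₀))/2 = 1.39 × 10^-3 M
pOH = −log(1.39 × 10^-3) = 2.86; pH = 14.00 − 2.86 = 11.14

pH = 11.14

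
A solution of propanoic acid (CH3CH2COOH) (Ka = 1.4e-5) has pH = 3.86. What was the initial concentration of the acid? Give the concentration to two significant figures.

C₀ = 1.5 × 10^-3 M

[H+] = 10^(-3.86) = 1.38 × 10^-4 M = x
Ka = x²/(C₀ − x) ⇒ C₀ = x + x²/Ka
C₀ = 1.38 × 10^-4 + (1.38 × 10^-4)²/(1.4 × 10^-5) = 1.50 × 10^-3 M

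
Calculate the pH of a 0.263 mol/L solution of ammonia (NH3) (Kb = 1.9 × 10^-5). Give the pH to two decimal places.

NH3 + H2O ⇌ NH4+ + OH-
From the ICE table, Kb = x²/(0.263 − x) = 1.9 × 10^-5.
Since Kb ≪ C₀, x ≈ √(Kb·C₀) = 2.24 × 10^-3 M.
pOH = 2.65, so pH = 14.00 − pOH = 11.35

pH = 11.35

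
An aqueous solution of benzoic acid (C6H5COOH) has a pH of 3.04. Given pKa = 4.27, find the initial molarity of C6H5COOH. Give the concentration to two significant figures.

[H+] = 10^(-3.04) = 9.12 × 10^-4 M = x
Ka = 10^(−4.27) = 5.37 × 10^-5
Ka = x²/(C₀ − x) ⇒ C₀ = x + x²/Ka
C₀ = 9.12 × 10^-4 + (9.12 × 10^-4)²/(5.37 × 10^-5) = 1.64 × 10^-2 M

C₀ = 1.6 × 10^-2 M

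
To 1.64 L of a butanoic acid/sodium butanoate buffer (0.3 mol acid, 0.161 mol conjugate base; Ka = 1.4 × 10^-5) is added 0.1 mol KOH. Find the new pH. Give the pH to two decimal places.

OH- converts CH3(CH2)2COOH to CH3(CH2)2COO-: CH3(CH2)2COOH → 0.2 mol, CH3(CH2)2COO- → 0.261 mol.
pKa = −log(1.4 × 10^-5) = 4.854
pH = pKa + log(n_CH3(CH2)2COO-/n_CH3(CH2)2COOH) = 4.854 + log(0.261/0.2) = 4.854 + (+0.116)

pH = 4.97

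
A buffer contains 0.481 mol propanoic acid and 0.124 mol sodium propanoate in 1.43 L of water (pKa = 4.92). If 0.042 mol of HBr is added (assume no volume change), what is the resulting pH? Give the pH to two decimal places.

pH = 4.12

After neutralization: n(CH3CH2COOH) = 0.523 mol, n(CH3CH2COO-) = 0.082 mol.
pH = pKa + log(n_CH3CH2COO-/n_CH3CH2COOH) = 4.92 + log(0.082/0.523) = 4.92 + (-0.805)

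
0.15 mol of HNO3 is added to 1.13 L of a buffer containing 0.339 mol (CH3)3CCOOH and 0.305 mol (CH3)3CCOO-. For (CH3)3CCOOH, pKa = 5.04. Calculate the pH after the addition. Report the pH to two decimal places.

pH = 4.54

Added H+ converts (CH3)3CCOO- to (CH3)3CCOOH: (CH3)3CCOOH → 0.489 mol, (CH3)3CCOO- → 0.155 mol.
pH = pKa + log(n_(CH3)3CCOO-/n_(CH3)3CCOOH) = 5.04 + log(0.155/0.489) = 5.04 + (-0.499)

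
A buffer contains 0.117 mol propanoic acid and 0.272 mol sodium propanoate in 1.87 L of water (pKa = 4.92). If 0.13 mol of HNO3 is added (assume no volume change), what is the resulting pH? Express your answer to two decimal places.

pH = 4.68

After neutralization: n(CH3CH2COOH) = 0.247 mol, n(CH3CH2COO-) = 0.142 mol.
pH = pKa + log(n_CH3CH2COO-/n_CH3CH2COOH) = 4.92 + log(0.142/0.247) = 4.92 + (-0.240)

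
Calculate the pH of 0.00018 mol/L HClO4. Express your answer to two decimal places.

HClO4 is a strong acid and dissociates completely, so [H+] = 0.00018 M.
pH = -log(0.00018) = 3.74

pH = 3.74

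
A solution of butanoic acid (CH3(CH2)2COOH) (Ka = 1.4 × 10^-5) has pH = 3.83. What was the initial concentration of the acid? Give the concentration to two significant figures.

C₀ = 1.7 × 10^-3 M

[H+] = 10^(-3.83) = 1.48 × 10^-4 M = x
Ka = x²/(C₀ − x) ⇒ C₀ = x + x²/Ka
C₀ = 1.48 × 10^-4 + (1.48 × 10^-4)²/(1.4 × 10^-5) = 1.71 × 10^-3 M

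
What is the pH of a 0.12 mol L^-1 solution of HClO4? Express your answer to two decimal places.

pH = 0.92

HClO4 is a strong acid and dissociates completely, so [H+] = 0.12 M.
pH = -log(0.12) = 0.92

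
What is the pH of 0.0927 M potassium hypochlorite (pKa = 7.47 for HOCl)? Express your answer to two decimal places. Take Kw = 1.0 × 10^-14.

OCl- is the conjugate base of the weak acid HOCl.
Ka = 10^(−7.47) = 3.39 × 10^-8
Kb = Kw/Ka = 1.0×10^-14 / 3.39 × 10^-8 = 2.95 × 10^-7
From the ICE table, Kb = x²/(0.0927 − x) = 2.95 × 10^-7.
Assume x ≪ 0.0927: x ≈ √(2.95 × 10^-7 × 0.0927) = 1.65 × 10^-4 M
pOH = 3.78, so pH = 14.00 − pOH = 10.22

pH = 10.22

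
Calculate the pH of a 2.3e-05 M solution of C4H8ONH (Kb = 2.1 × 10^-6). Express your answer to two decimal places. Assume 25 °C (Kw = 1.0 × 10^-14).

pH = 8.78

C4H8ONH + H2O ⇌ C4H8ONH2+ + OH-
Let x = [OH-] at equilibrium. Kb = x²/(2.3e-05 − x).
The 5% rule fails; solving x² + Kb·x − Kb·C₀ = 0 exactly:
x = [−2.1e-06 + √(2.1e-06² + 1.93e-10)]/2 = 5.98 × 10^-6 M
pOH = 5.22, so pH = 14.00 − pOH = 8.78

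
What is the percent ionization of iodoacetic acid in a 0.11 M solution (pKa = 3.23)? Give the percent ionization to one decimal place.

ICH2COOH ⇌ ICH2COO- + H+; let x = [H+] at equilibrium.
Ka = 10^(−3.23) = 5.89 × 10^-4
Ka = x²/(C₀ − x); solving the quadratic gives x = 7.76 × 10^-3 M.
Fraction ionized = 7.76 × 10^-3 / 0.11 = 0.0705 → 7.1%

7.1%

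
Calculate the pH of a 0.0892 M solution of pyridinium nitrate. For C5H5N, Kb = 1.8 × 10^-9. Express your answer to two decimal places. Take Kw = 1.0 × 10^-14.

C5H5NH+ is the conjugate acid of the weak base C5H5N.
Ka = Kw/Kb = 1.0×10^-14 / 1.8 × 10^-9 = 5.56 × 10^-6
Let x = [H+] at equilibrium. Ka = x²/(0.0892 − x).
Since Ka ≪ C₀, x ≈ √(Ka·C₀) = 7.04 × 10^-4 M.
pH = −log(7.04 × 10^-4) = 3.15

pH = 3.15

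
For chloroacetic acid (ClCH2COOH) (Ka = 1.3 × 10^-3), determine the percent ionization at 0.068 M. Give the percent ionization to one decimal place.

12.9%

ClCH2COOH ⇌ ClCH2COO- + H+; let x = [H+] at equilibrium.
Solve x² + 0.0013x − 8.84e-05 = 0 → x = 8.77 × 10^-3 M
% ionization = x/C₀ × 100% = 8.77 × 10^-3/0.068 × 100% = 12.9%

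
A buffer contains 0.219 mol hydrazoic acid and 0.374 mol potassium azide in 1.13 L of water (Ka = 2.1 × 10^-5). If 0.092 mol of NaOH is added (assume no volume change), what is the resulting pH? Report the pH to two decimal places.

After neutralization: n(HN3) = 0.127 mol, n(N3-) = 0.466 mol.
pKa = −log(2.1 × 10^-5) = 4.678
pH = pKa + log([A⁻]/[HA]) = 4.678 + log(0.466/0.127) = 4.678 +0.565

pH = 5.24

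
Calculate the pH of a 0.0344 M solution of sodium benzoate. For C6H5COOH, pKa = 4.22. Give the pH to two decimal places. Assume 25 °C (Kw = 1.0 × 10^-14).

C6H5COO- is the conjugate base of the weak acid C6H5COOH.
Ka = 10^(−4.22) = 6.03 × 10^-5
Kb = Kw/Ka = 1.0×10^-14 / 6.03 × 10^-5 = 1.66 × 10^-10
From the ICE table, Kb = x²/(0.0344 − x) = 1.66 × 10^-10.
Assume x ≪ 0.0344: x ≈ √(1.66 × 10^-10 × 0.0344) = 2.39 × 10^-6 M
Check: 0.0069% ionized — well under 5%, approximation valid.
pOH = −log(2.39 × 10^-6) = 5.62; pH = 14.00 − 5.62 = 8.38

pH = 8.38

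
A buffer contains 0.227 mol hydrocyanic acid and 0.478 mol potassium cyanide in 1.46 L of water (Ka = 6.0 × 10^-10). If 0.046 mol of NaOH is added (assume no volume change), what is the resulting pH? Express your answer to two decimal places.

OH- converts HCN to CN-: HCN → 0.181 mol, CN- → 0.524 mol.
pKa = −log(6.0 × 10^-10) = 9.222
Henderson–Hasselbalch with mole ratio 0.524/0.181: pH = 9.222 + (+0.462)

pH = 9.68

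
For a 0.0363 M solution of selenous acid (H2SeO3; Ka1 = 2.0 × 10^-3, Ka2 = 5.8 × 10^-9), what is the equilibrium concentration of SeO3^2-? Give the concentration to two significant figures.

5.8 × 10^-9 M

First ionization gives [H+] ≈ [HSeO3-] = 7.58 × 10^-3 M.
Second step: Ka2 = [H+][SeO3^2-]/[HSeO3-] ≈ [SeO3^2-] (since [H+] ≈ [HSeO3-]).
So [SeO3^2-] ≈ Ka2.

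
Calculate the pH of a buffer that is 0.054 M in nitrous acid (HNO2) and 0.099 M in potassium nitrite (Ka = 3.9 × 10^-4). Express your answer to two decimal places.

pKa = −log(3.9 × 10^-4) = 3.409
pH = pKa + log([A⁻]/[HA]) = 3.409 + log(0.099/0.054)
pH = 3.409 + (+0.263) = 3.67

pH = 3.67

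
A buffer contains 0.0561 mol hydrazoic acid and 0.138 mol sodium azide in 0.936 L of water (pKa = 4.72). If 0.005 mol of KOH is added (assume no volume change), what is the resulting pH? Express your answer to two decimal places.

pH = 5.17

After neutralization: n(HN3) = 0.0511 mol, n(N3-) = 0.143 mol.
pH = pKa + log([A⁻]/[HA]) = 4.72 + log(0.143/0.0511) = 4.72 +0.447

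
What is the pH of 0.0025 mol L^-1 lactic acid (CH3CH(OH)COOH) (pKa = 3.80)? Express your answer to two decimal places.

pH = 3.26

CH3CH(OH)COOH ⇌ CH3CH(OH)COO- + H+
Ka = 10^(−3.80) = 1.58 × 10^-4
Ka = [H+]²/(0.0025 − [H+]) = 1.58 × 10^-4
The 5% rule fails; solving [H+]² + Ka·[H+] − Ka·C₀ = 0 exactly:
[H+] = (−Ka + √(Ka² + 4·Ka·C₀))/2 = 5.54 × 10^-4 M
pH = −log[H+] = −log(5.54 × 10^-4) = 3.26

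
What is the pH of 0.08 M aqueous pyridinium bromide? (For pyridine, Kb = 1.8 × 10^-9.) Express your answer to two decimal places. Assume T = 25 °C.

C5H5NH+ is the conjugate acid of the weak base C5H5N.
Ka = Kw/Kb = 1.0×10^-14 / 1.8 × 10^-9 = 5.56 × 10^-6
Ka = x²/(0.08 − x) = 5.56 × 10^-6
Assume x ≪ 0.08: x ≈ √(5.56 × 10^-6 × 0.08) = 6.67 × 10^-4 M
pH = −log(6.67 × 10^-4) = 3.18

pH = 3.18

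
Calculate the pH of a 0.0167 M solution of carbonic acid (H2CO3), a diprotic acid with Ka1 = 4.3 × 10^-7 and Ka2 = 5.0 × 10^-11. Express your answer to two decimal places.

pH = 4.07

Ka1 ≫ Ka2, so treat the first dissociation as the only significant source of H+.
Ka1 = x²/(0.0167 − x) = 4.3 × 10^-7
x ≈ √(4.3 × 10^-7 × 0.0167) = 8.47 × 10^-5 M
pH = −log(8.47 × 10^-5) = 4.07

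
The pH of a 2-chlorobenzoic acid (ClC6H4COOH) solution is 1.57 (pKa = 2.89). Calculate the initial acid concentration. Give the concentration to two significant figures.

C₀ = 5.9 × 10^-1 M

[H+] = 10^(-1.57) = 2.69 × 10^-2 M = x
Ka = 10^(−2.89) = 1.29 × 10^-3
Ka = x²/(C₀ − x) ⇒ C₀ = x + x²/Ka
C₀ = 2.69 × 10^-2 + (2.69 × 10^-2)²/(1.29 × 10^-3) = 5.88 × 10^-1 M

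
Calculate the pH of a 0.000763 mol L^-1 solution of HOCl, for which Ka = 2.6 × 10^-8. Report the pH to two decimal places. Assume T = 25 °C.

HOCl ⇌ OCl- + H+
Ka = [H+]²/(0.000763 − [H+]) = 2.6 × 10^-8
Assume [H+] ≪ 0.000763: [H+] ≈ √(2.6 × 10^-8 × 0.000763) = 4.45 × 10^-6 M
pH = −log[H+] = −log(4.45 × 10^-6) = 5.35

pH = 5.35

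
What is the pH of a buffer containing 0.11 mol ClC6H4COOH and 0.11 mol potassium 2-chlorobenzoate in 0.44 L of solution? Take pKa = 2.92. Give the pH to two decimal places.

pH = 2.92

pH = pKa + log([A⁻]/[HA]) = 2.92 + log(0.11/0.11)
pH = 2.92 + (+0.000) = 2.92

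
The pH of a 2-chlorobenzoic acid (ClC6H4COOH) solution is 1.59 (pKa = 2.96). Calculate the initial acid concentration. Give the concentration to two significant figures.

C₀ = 6.3 × 10^-1 M

[H+] = 10^(-1.59) = 2.57 × 10^-2 M = x
Ka = 10^(−2.96) = 1.10 × 10^-3
Ka = x²/(C₀ − x) ⇒ C₀ = x + x²/Ka
C₀ = 2.57 × 10^-2 + (2.57 × 10^-2)²/(1.10 × 10^-3) = 6.26 × 10^-1 M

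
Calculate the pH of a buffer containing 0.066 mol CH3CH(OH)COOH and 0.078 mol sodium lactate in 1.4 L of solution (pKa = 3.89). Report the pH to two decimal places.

Using pH = pKa + log([base]/[acid]) with [base]/[acid] = 0.078/0.066:
pH = 3.89 + (+0.073) = 3.96

pH = 3.96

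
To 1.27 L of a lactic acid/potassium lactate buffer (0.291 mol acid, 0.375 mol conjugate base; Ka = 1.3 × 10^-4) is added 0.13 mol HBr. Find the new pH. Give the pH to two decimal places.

pH = 3.65

Added H+ converts CH3CH(OH)COO- to CH3CH(OH)COOH: CH3CH(OH)COOH → 0.421 mol, CH3CH(OH)COO- → 0.245 mol.
pKa = −log(1.3 × 10^-4) = 3.886
pH = pKa + log(n_CH3CH(OH)COO-/n_CH3CH(OH)COOH) = 3.886 + log(0.245/0.421) = 3.886 + (-0.235)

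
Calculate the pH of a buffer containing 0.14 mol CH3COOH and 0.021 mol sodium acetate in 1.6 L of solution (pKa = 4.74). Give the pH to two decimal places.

pH = 3.92

Henderson–Hasselbalch: pH = pKa + log([CH3COO-]/[CH3COOH]) = 4.74 + log(0.021/0.14)
pH = 4.74 + (-0.824) = 3.92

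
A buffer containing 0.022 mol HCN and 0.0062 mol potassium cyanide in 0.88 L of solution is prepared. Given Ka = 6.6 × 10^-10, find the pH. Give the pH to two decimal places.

pH = 8.63

pKa = −log(6.6 × 10^-10) = 9.180
Using pH = pKa + log([base]/[acid]) with [base]/[acid] = 0.0062/0.022:
pH = 9.180 + (-0.550) = 8.63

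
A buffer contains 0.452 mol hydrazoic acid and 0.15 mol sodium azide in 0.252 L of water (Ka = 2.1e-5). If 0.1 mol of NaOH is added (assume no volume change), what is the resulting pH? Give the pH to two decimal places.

pH = 4.53

OH- converts HN3 to N3-: HN3 → 0.352 mol, N3- → 0.25 mol.
pKa = −log(2.1 × 10^-5) = 4.678
pH = pKa + log([A⁻]/[HA]) = 4.678 + log(0.25/0.352) = 4.678 -0.149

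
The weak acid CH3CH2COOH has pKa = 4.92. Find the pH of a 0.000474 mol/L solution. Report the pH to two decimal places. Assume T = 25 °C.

pH = 4.16

CH3CH2COOH ⇌ CH3CH2COO- + H+
Ka = 10^(−4.92) = 1.20 × 10^-5
From the ICE table, Ka = x²/(0.000474 − x) = 1.20 × 10^-5.
x is not negligible relative to C₀; solve x² + 1.2e-05·x − 5.69e-09 = 0.
x = (−Ka + √(Ka² + 4·Ka·C₀))/2 = 6.97 × 10^-5 M
pH = −log(6.97 × 10^-5) = 4.16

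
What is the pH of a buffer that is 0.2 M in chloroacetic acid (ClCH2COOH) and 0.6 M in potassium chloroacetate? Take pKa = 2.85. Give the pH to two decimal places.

Using pH = pKa + log([base]/[acid]) with [base]/[acid] = 0.6/0.2:
pH = 2.85 + (+0.477) = 3.33

pH = 3.33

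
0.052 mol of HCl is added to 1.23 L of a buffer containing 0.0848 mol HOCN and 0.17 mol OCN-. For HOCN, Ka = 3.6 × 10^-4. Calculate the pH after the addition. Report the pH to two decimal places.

After neutralization: n(HOCN) = 0.137 mol, n(OCN-) = 0.118 mol.
pKa = −log(3.6 × 10^-4) = 3.444
pH = pKa + log(n_OCN-/n_HOCN) = 3.444 + log(0.118/0.137) = 3.444 + (-0.065)

pH = 3.38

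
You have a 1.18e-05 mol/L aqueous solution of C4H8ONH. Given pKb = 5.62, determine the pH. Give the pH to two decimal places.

C4H8ONH + H2O ⇌ C4H8ONH2+ + OH-
Kb = 10^(−5.62) = 2.40 × 10^-6
From the ICE table, Kb = x²/(1.18e-05 − x) = 2.40 × 10^-6.
x is not negligible relative to C₀; solve x² + 2.4e-06·x − 2.83e-11 = 0.
x = (−Kb + √(Kb² + 4·Kb·C₀))/2 = 4.26 × 10^-6 M
pOH = 5.37, so pH = 14.00 − pOH = 8.63

pH = 8.63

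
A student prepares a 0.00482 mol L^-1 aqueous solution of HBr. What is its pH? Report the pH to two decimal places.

pH = 2.32

HBr is a strong acid and dissociates completely, so [H+] = 0.00482 M.
pH = -log(0.00482) = 2.32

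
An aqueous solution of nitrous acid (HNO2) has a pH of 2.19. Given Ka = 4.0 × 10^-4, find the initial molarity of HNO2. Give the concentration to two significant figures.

C₀ = 1.1 × 10^-1 M

[H+] = 10^(-2.19) = 6.46 × 10^-3 M = x
Ka = x²/(C₀ − x) ⇒ C₀ = x + x²/Ka
C₀ = 6.46 × 10^-3 + (6.46 × 10^-3)²/(4.0 × 10^-4) = 1.11 × 10^-1 M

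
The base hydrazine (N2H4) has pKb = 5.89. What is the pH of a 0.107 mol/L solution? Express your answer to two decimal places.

pH = 10.57

N2H4 + H2O ⇌ N2H5+ + OH-
Kb = 10^(−5.89) = 1.29 × 10^-6
From the ICE table, Kb = x²/(0.107 − x) = 1.29 × 10^-6.
Since Kb ≪ C₀, x ≈ √(Kb·C₀) = 3.72 × 10^-4 M.
pOH = −log(3.72 × 10^-4) = 3.43; pH = 14.00 − 3.43 = 10.57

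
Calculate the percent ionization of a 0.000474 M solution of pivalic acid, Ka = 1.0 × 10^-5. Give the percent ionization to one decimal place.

13.5%

(CH3)3CCOOH ⇌ (CH3)3CCOO- + H+; let x = [H+] at equilibrium.
Ka = x²/(C₀ − x); solving the quadratic gives x = 6.40 × 10^-5 M.
Fraction ionized = 6.40 × 10^-5 / 0.000474 = 0.1350 → 13.5%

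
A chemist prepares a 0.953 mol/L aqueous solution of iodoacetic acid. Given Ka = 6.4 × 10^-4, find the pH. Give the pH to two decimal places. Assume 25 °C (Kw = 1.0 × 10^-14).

pH = 1.61

ICH2COOH ⇌ ICH2COO- + H+
Let x = [H+] at equilibrium. Ka = x²/(0.953 − x).
Assume x ≪ 0.953: x ≈ √(6.4 × 10^-4 × 0.953) = 2.47 × 10^-2 M
pH = −log[H+] = −log(2.47 × 10^-2) = 1.61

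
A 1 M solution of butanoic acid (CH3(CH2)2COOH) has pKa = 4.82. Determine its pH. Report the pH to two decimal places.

CH3(CH2)2COOH ⇌ CH3(CH2)2COO- + H+
Ka = 10^(−4.82) = 1.51 × 10^-5
Ka = x²/(1 − x) = 1.51 × 10^-5
Since Ka ≪ C₀, x ≈ √(Ka·C₀) = 3.89 × 10^-3 M.
pH = −log(3.89 × 10^-3) = 2.41

pH = 2.41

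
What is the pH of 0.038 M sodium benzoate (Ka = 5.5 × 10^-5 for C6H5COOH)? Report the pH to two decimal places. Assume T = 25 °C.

pH = 8.42

C6H5COO- is the conjugate base of the weak acid C6H5COOH.
Kb = Kw/Ka = 1.0×10^-14 / 5.5 × 10^-5 = 1.82 × 10^-10
From the ICE table, Kb = x²/(0.038 − x) = 1.82 × 10^-10.
Assume x ≪ 0.038: x ≈ √(1.82 × 10^-10 × 0.038) = 2.63 × 10^-6 M
Check: 0.0069% ionized — well under 5%, approximation valid.
pOH = −log(2.63 × 10^-6) = 5.58; pH = 14.00 − 5.58 = 8.42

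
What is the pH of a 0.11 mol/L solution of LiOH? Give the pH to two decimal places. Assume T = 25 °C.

LiOH is a strong base; [OH-] = 0.11 M.
pOH = -log(0.11) = 0.96
pH = 14.00 - 0.96 = 13.04

pH = 13.04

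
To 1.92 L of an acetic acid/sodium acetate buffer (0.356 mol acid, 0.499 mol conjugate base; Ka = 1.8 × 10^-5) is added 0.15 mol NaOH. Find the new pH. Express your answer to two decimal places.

OH- converts CH3COOH to CH3COO-: CH3COOH → 0.206 mol, CH3COO- → 0.649 mol.
pKa = −log(1.8 × 10^-5) = 4.745
Henderson–Hasselbalch with mole ratio 0.649/0.206: pH = 4.745 + (+0.498)

pH = 5.24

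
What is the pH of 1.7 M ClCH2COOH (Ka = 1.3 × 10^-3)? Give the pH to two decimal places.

pH = 1.33

ClCH2COOH ⇌ ClCH2COO- + H+
From the ICE table, Ka = x²/(1.7 − x) = 1.3 × 10^-3.
Neglecting x in the denominator: x = √(1.3 × 10^-3 × 1.7) = 4.70 × 10^-2 M
Check: 2.8% ionized — well under 5%, approximation valid.
pH = −log[H+] = −log(4.70 × 10^-2) = 1.33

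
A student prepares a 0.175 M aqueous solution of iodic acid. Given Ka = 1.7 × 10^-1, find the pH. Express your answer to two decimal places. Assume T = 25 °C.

pH = 0.97

HIO3 ⇌ IO3- + H+
Ka = [H+]²/(0.175 − [H+]) = 1.7 × 10^-1
Here C₀/Ka ≈ 1.03, so the small-[H+] approximation fails. Use the quadratic:
[H+] = [−0.17 + √(0.17² + 0.119)]/2 = 1.07 × 10^-1 M
pH = −log[H+] = −log(1.07 × 10^-1) = 0.97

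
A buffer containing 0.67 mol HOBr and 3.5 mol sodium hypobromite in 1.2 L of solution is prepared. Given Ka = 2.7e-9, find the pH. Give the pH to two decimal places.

pKa = −log(2.7 × 10^-9) = 8.569
Using pH = pKa + log([base]/[acid]) with [base]/[acid] = 3.5/0.67:
pH = 8.569 + (+0.718) = 9.29

pH = 9.29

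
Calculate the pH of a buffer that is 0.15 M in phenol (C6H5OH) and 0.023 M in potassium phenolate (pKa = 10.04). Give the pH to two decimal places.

Henderson–Hasselbalch: pH = pKa + log([C6H5O-]/[C6H5OH]) = 10.04 + log(0.023/0.15)
pH = 10.04 + (-0.814) = 9.23

pH = 9.23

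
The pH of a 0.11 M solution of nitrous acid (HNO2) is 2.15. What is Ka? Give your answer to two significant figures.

Ka = 4.9 × 10^-4

[H+] = 10^(-2.15) = 7.08 × 10^-3 M
At equilibrium [HA] = 0.11 − 7.08 × 10^-3 = 1.03 × 10^-1 M
Ka = [H+][A-]/[HA] = (7.08 × 10^-3)² / 1.03 × 10^-1 = 4.9 × 10^-4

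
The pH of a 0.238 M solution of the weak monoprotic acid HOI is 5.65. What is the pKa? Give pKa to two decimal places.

pKa = 10.68

[H+] = 10^(-5.65) = 2.24 × 10^-6 M
At equilibrium [HA] = 0.238 − 2.24 × 10^-6 = 2.38 × 10^-1 M
Ka = [H+][A-]/[HA] = (2.24 × 10^-6)² / 2.38 × 10^-1 = 2.11 × 10^-11
pKa = -log(2.11 × 10^-11) = 10.68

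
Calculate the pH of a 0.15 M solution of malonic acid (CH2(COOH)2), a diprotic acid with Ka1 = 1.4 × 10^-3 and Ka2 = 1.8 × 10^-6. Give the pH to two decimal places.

Ka1 ≫ Ka2, so treat the first dissociation as the only significant source of H+.
Ka1 = x²/(0.15 − x) = 1.4 × 10^-3
Solving the quadratic: x = (−Ka1 + √(Ka1² + 4·Ka1·C₀))/2 = 1.38 × 10^-2 M
pH = −log(1.38 × 10^-2) = 1.86

pH = 1.86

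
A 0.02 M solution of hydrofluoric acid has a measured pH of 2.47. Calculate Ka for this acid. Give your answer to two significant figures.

Ka = 6.9 × 10^-4

[H+] = 10^(-2.47) = 3.39 × 10^-3 M
At equilibrium [HA] = 0.02 − 3.39 × 10^-3 = 1.66 × 10^-2 M
Ka = [H+][A-]/[HA] = (3.39 × 10^-3)² / 1.66 × 10^-2 = 6.9 × 10^-4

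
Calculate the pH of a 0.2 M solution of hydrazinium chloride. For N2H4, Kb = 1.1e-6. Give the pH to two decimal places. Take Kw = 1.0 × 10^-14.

N2H5+ is the conjugate acid of the weak base N2H4.
Ka = Kw/Kb = 1.0×10^-14 / 1.1 × 10^-6 = 9.09 × 10^-9
Let x = [H+] at equilibrium. Ka = x²/(0.2 − x).
Assume x ≪ 0.2: x ≈ √(9.09 × 10^-9 × 0.2) = 4.26 × 10^-5 M
Check: 0.021% ionized — well under 5%, approximation valid.
pH = −log(4.26 × 10^-5) = 4.37

pH = 4.37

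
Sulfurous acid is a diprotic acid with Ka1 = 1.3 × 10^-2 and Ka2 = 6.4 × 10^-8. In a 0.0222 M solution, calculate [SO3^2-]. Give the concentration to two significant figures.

First ionization gives [H+] ≈ [HSO3-] = 1.17 × 10^-2 M.
Second step: Ka2 = [H+][SO3^2-]/[HSO3-] ≈ [SO3^2-] (since [H+] ≈ [HSO3-]).
So [SO3^2-] ≈ Ka2.

6.4 × 10^-8 M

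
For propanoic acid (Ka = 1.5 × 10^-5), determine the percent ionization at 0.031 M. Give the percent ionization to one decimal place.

2.2%

CH3CH2COOH ⇌ CH3CH2COO- + H+; let x = [H+] at equilibrium.
x ≈ √(Ka·C₀) = √(1.5 × 10^-5 × 0.031) = 6.82 × 10^-4 M
Fraction ionized = 6.82 × 10^-4 / 0.031 = 0.0220 → 2.2%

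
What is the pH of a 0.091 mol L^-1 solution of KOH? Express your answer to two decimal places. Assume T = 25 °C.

KOH is a strong base; [OH-] = 0.091 M.
pOH = -log(0.091) = 1.04
pH = 14.00 - 1.04 = 12.96

pH = 12.96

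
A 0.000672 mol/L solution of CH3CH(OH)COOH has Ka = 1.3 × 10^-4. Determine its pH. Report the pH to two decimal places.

pH = 3.62

CH3CH(OH)COOH ⇌ CH3CH(OH)COO- + H+
Let x = [H+] at equilibrium. Ka = x²/(0.000672 − x).
Here C₀/Ka ≈ 5.17, so the small-x approximation fails. Use the quadratic:
x = (−Ka + √(Ka² + 4·Ka·C₀))/2 = 2.38 × 10^-4 M
pH = −log(2.38 × 10^-4) = 3.62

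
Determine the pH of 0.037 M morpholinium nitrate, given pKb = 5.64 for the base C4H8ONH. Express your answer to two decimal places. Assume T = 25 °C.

pH = 4.90

C4H8ONH2+ is the conjugate acid of the weak base C4H8ONH.
Kb = 10^(−5.64) = 2.29 × 10^-6
Ka = Kw/Kb = 1.0×10^-14 / 2.29 × 10^-6 = 4.37 × 10^-9
Ka = [H+]²/(0.037 − [H+]) = 4.37 × 10^-9
Since Ka ≪ C₀, [H+] ≈ √(Ka·C₀) = 1.27 × 10^-5 M.
pH = −log[H+] = −log(1.27 × 10^-5) = 4.90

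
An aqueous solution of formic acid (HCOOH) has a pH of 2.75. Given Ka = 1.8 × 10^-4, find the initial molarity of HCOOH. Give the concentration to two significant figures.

C₀ = 1.9 × 10^-2 M

[H+] = 10^(-2.75) = 1.78 × 10^-3 M = x
Ka = x²/(C₀ − x) ⇒ C₀ = x + x²/Ka
C₀ = 1.78 × 10^-3 + (1.78 × 10^-3)²/(1.8 × 10^-4) = 1.94 × 10^-2 M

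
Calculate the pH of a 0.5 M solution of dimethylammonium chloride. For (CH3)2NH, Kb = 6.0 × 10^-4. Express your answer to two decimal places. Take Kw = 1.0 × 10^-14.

pH = 5.54

(CH3)2NH2+ is the conjugate acid of the weak base (CH3)2NH.
Ka = Kw/Kb = 1.0×10^-14 / 6.0 × 10^-4 = 1.67 × 10^-11
Ka = [H+]²/(0.5 − [H+]) = 1.67 × 10^-11
Neglecting [H+] in the denominator: [H+] = √(1.67 × 10^-11 × 0.5) = 2.89 × 10^-6 M
([H+]/C₀ = 0.00058% < 5%, so the approximation holds.)
pH = −log[H+] = −log(2.89 × 10^-6) = 5.54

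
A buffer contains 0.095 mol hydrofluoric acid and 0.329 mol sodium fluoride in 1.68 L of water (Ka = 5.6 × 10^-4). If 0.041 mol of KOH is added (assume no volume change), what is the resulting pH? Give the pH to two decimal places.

pH = 4.09

OH- converts HF to F-: HF → 0.054 mol, F- → 0.37 mol.
pKa = −log(5.6 × 10^-4) = 3.252
Henderson–Hasselbalch with mole ratio 0.37/0.054: pH = 3.252 + (+0.836)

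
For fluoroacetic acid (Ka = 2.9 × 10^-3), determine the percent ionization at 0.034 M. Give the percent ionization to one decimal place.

25.3%

FCH2COOH ⇌ FCH2COO- + H+; let x = [H+] at equilibrium.
Ka = x²/(C₀ − x); solving the quadratic gives x = 8.59 × 10^-3 M.
Fraction ionized = 8.59 × 10^-3 / 0.034 = 0.2526 → 25.3%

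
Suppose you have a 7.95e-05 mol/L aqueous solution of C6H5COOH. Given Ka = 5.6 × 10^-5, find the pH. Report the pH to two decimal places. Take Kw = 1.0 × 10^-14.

C6H5COOH ⇌ C6H5COO- + H+
From the ICE table, Ka = x²/(7.95e-05 − x) = 5.6 × 10^-5.
The 5% rule fails; solving x² + Ka·x − Ka·C₀ = 0 exactly:
x = [−5.6e-05 + √(5.6e-05² + 1.78e-08)]/2 = 4.44 × 10^-5 M
pH = −log(4.44 × 10^-5) = 4.35

pH = 4.35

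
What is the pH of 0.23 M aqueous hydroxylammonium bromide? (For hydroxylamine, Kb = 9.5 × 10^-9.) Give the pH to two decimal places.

NH3OH+ is the conjugate acid of the weak base NH2OH.
Ka = Kw/Kb = 1.0×10^-14 / 9.5 × 10^-9 = 1.05 × 10^-6
From the ICE table, Ka = [H+]²/(0.23 − [H+]) = 1.05 × 10^-6.
Neglecting [H+] in the denominator: [H+] = √(1.05 × 10^-6 × 0.23) = 4.91 × 10^-4 M
pH = −log(4.91 × 10^-4) = 3.31

pH = 3.31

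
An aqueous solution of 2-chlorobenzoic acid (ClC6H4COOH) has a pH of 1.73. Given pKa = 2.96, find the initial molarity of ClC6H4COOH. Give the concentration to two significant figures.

C₀ = 3.3 × 10^-1 M

[H+] = 10^(-1.73) = 1.86 × 10^-2 M = x
Ka = 10^(−2.96) = 1.10 × 10^-3
Ka = x²/(C₀ − x) ⇒ C₀ = x + x²/Ka
C₀ = 1.86 × 10^-2 + (1.86 × 10^-2)²/(1.10 × 10^-3) = 3.33 × 10^-1 M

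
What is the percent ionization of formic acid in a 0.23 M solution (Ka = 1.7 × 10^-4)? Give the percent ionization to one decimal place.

HCOOH ⇌ HCOO- + H+; let x = [H+] at equilibrium.
x ≈ √(Ka·C₀) = √(1.7 × 10^-4 × 0.23) = 6.25 × 10^-3 M
Fraction ionized = 6.25 × 10^-3 / 0.23 = 0.0272 → 2.7%

2.7%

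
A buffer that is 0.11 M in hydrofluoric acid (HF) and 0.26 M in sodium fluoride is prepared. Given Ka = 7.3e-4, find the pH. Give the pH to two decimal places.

pH = 3.51

pKa = −log(7.3 × 10^-4) = 3.137
Henderson–Hasselbalch: pH = pKa + log([F-]/[HF]) = 3.137 + log(0.26/0.11)
pH = 3.137 + (+0.374) = 3.51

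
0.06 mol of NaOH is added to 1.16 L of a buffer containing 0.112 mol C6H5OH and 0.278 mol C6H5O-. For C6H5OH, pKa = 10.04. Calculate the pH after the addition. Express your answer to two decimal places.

OH- converts C6H5OH to C6H5O-: C6H5OH → 0.052 mol, C6H5O- → 0.338 mol.
pH = pKa + log(n_C6H5O-/n_C6H5OH) = 10.04 + log(0.338/0.052) = 10.04 + (+0.813)

pH = 10.85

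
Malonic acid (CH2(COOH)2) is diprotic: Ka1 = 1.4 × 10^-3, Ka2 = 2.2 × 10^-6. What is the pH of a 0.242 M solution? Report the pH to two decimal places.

pH = 1.75

Since Ka1 ≫ Ka2, the first ionization dominates [H+].
Ka1 = x²/(0.242 − x) = 1.4 × 10^-3
Solving the quadratic: x = (−Ka1 + √(Ka1² + 4·Ka1·C₀))/2 = 1.77 × 10^-2 M
pH = −log(1.77 × 10^-2) = 1.75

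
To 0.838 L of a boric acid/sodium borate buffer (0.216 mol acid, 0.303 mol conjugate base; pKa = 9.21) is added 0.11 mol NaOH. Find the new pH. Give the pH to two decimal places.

OH- converts B(OH)3 to B(OH)4-: B(OH)3 → 0.106 mol, B(OH)4- → 0.413 mol.
pH = pKa + log([A⁻]/[HA]) = 9.21 + log(0.413/0.106) = 9.21 +0.591

pH = 9.80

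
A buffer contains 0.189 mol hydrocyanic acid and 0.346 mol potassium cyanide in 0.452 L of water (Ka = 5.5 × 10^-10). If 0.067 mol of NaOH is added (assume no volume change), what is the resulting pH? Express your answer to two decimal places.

pH = 9.79

After neutralization: n(HCN) = 0.122 mol, n(CN-) = 0.413 mol.
pKa = −log(5.5 × 10^-10) = 9.260
pH = pKa + log(n_CN-/n_HCN) = 9.260 + log(0.413/0.122) = 9.260 + (+0.530)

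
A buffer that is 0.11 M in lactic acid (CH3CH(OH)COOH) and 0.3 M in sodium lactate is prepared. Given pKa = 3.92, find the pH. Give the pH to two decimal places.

pH = 4.36

Henderson–Hasselbalch: pH = pKa + log([CH3CH(OH)COO-]/[CH3CH(OH)COOH]) = 3.92 + log(0.3/0.11)
pH = 3.92 + (+0.436) = 4.36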